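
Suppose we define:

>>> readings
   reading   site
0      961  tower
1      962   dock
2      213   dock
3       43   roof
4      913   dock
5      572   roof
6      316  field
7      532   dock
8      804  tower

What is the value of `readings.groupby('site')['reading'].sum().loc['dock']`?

group by site, sum of reading:
site
dock     2620
field     316
roof      615
tower    1765
Name: reading, dtype: int64
Hence 2620.

2620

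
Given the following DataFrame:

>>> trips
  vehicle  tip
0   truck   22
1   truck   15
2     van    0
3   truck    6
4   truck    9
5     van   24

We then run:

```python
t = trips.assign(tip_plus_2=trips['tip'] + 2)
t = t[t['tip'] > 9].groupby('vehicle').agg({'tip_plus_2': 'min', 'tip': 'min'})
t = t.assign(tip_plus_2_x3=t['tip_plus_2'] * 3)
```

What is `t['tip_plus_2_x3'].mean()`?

add column tip_plus_2 = trips['tip'] + 2:
  vehicle  tip  tip_plus_2
0   truck   22          24
1   truck   15          17
2     van    0           2
3   truck    6           8
4   truck    9          11
5     van   24          26
filter rows where tip > 9:
  vehicle  tip  tip_plus_2
0   truck   22          24
1   truck   15          17
5     van   24          26
group by vehicle: min(tip_plus_2), min(tip):
         tip_plus_2  tip
vehicle                 
truck            17   15
van              26   24
add column tip_plus_2_x3 = t['tip_plus_2'] * 3:
         tip_plus_2  tip  tip_plus_2_x3
vehicle                                
truck            17   15             51
van              26   24             78

64.5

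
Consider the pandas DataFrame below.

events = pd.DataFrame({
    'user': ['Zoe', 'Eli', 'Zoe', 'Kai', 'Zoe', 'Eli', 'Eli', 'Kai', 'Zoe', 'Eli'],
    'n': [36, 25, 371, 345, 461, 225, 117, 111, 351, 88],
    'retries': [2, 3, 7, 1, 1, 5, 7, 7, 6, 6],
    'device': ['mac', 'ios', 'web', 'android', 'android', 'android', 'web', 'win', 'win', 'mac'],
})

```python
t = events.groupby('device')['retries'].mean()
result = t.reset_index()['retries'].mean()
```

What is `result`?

group by device, mean of retries:
device
android    2.333333
ios        3.000000
mac        4.000000
web        7.000000
win        6.500000
Name: retries, dtype: float64
reset_index():
    device   retries
0  android  2.333333
1      ios  3.000000
2      mac  4.000000
3      web  7.000000
4      win  6.500000
Taking the mean of column 'retries' gives 4.56666666667.

4.56666666667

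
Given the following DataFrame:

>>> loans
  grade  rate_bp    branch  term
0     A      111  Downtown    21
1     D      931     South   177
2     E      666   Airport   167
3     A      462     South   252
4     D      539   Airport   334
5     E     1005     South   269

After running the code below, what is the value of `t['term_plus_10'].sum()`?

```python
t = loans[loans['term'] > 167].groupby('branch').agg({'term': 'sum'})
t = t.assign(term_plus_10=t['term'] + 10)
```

filter rows where term > 167:
  grade  rate_bp   branch  term
1     D      931    South   177
3     A      462    South   252
4     D      539  Airport   334
5     E     1005    South   269
group by branch, sum of term:
         term
branch       
Airport   334
South     698
add column term_plus_10 = t['term'] + 10:
         term  term_plus_10
branch                     
Airport   334           344
South     698           708
Taking the sum of column 'term_plus_10' gives 1052.

1052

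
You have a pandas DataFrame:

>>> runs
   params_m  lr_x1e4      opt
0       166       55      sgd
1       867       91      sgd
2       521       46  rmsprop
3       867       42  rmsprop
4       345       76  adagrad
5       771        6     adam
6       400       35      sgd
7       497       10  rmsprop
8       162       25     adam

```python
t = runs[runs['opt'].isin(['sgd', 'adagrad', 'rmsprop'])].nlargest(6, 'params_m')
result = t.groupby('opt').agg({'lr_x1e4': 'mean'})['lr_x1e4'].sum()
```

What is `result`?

filter rows where opt in ['sgd', 'adagrad', 'rmsprop']:
   params_m  lr_x1e4      opt
0       166       55      sgd
1       867       91      sgd
2       521       46  rmsprop
3       867       42  rmsprop
4       345       76  adagrad
6       400       35      sgd
7       497       10  rmsprop
take 6 rows with largest params_m:
   params_m  lr_x1e4      opt
1       867       91      sgd
3       867       42  rmsprop
2       521       46  rmsprop
7       497       10  rmsprop
6       400       35      sgd
4       345       76  adagrad
group by opt, mean of lr_x1e4:
           lr_x1e4
opt               
adagrad  76.000000
rmsprop  32.666667
sgd      63.000000
Finally, sum of column 'lr_x1e4' = 171.666666667.

171.666666667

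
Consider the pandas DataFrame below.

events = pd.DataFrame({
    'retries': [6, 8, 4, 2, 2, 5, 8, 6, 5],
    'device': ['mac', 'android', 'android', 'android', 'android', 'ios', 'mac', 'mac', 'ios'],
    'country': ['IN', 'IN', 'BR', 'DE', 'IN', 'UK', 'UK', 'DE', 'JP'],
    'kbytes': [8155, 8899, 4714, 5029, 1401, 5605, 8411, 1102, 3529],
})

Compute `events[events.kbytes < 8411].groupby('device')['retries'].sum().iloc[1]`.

10

filter rows where kbytes < 8411:
   retries   device country  kbytes
0        6      mac      IN    8155
2        4  android      BR    4714
3        2  android      DE    5029
4        2  android      IN    1401
5        5      ios      UK    5605
7        6      mac      DE    1102
8        5      ios      JP    3529
group by device, sum of retries:
device
android     8
ios        10
mac        12
Name: retries, dtype: int64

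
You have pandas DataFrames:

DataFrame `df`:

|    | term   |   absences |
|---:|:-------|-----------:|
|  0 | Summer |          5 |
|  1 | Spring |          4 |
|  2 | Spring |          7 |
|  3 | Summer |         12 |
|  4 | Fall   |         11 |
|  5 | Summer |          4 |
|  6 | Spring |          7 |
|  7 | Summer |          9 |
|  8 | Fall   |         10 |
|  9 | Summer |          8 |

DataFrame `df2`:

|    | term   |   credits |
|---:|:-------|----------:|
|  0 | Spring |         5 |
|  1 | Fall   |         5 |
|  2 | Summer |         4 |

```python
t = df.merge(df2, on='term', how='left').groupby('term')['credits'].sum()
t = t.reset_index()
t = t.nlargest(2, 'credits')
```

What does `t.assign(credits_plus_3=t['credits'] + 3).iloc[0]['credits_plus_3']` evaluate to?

merge on 'term' (how='left') → 10 rows:
     term  absences  credits
0  Summer         5        4
1  Spring         4        5
2  Spring         7        5
3  Summer        12        4
4    Fall        11        5
5  Summer         4        4
6  Spring         7        5
7  Summer         9        4
8    Fall        10        5
9  Summer         8        4
group by term, sum of credits:
term
Fall      10
Spring    15
Summer    20
Name: credits, dtype: int64
reset_index():
     term  credits
0    Fall       10
1  Spring       15
2  Summer       20
take 2 rows with largest credits:
     term  credits
2  Summer       20
1  Spring       15
add column credits_plus_3 = t['credits'] + 3:
     term  credits  credits_plus_3
2  Summer       20              23
1  Spring       15              18

23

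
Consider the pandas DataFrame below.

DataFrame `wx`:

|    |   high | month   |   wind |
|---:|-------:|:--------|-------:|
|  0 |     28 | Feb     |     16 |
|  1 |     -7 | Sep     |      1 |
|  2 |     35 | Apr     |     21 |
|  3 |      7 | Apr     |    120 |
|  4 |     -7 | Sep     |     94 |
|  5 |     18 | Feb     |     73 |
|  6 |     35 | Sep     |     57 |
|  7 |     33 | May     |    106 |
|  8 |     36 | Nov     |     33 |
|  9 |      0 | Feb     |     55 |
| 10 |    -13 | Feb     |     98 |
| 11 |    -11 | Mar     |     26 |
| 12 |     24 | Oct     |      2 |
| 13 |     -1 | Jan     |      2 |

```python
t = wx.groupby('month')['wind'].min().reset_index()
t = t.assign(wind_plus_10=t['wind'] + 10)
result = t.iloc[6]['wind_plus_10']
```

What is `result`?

group by month, min of wind:
month
Apr     21
Feb     16
Jan      2
Mar     26
May    106
Nov     33
Oct      2
Sep      1
Name: wind, dtype: int64
reset_index():
  month  wind
0   Apr    21
1   Feb    16
2   Jan     2
3   Mar    26
4   May   106
5   Nov    33
6   Oct     2
7   Sep     1
add column wind_plus_10 = t['wind'] + 10:
  month  wind  wind_plus_10
0   Apr    21            31
1   Feb    16            26
2   Jan     2            12
3   Mar    26            36
4   May   106           116
5   Nov    33            43
6   Oct     2            12
7   Sep     1            11
value at position 6, column 'wind_plus_10' → 12

12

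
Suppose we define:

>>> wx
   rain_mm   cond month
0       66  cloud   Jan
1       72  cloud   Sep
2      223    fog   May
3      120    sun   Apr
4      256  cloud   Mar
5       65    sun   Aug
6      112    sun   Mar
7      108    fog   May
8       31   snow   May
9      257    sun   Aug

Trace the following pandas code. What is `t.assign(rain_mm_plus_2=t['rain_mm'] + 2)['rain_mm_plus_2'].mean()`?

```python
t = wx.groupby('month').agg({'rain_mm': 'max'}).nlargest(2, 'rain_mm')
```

group by month, max of rain_mm:
       rain_mm
month         
Apr        120
Aug        257
Jan         66
Mar        256
May        223
Sep         72
take 2 rows with largest rain_mm:
       rain_mm
month         
Aug        257
Mar        256
add column rain_mm_plus_2 = t['rain_mm'] + 2:
       rain_mm  rain_mm_plus_2
month                         
Aug        257             259
Mar        256             258
Then the mean of column 'rain_mm_plus_2': 258.5

258.5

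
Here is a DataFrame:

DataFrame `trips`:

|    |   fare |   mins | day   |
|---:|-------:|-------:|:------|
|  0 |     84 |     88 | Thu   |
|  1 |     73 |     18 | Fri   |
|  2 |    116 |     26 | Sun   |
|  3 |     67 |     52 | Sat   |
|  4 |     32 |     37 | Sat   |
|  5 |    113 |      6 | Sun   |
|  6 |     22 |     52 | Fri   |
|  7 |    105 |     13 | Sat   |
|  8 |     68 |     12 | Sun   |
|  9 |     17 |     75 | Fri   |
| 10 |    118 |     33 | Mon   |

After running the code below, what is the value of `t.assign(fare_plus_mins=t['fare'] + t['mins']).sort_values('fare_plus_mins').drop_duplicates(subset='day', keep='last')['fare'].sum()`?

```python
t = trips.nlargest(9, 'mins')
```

take 9 rows with largest mins:
    fare  mins  day
0     84    88  Thu
9     17    75  Fri
3     67    52  Sat
6     22    52  Fri
4     32    37  Sat
10   118    33  Mon
2    116    26  Sun
1     73    18  Fri
7    105    13  Sat
add column fare_plus_mins = t['fare'] + t['mins']:
    fare  mins  day  fare_plus_mins
0     84    88  Thu             172
9     17    75  Fri              92
3     67    52  Sat             119
6     22    52  Fri              74
4     32    37  Sat              69
10   118    33  Mon             151
2    116    26  Sun             142
1     73    18  Fri              91
7    105    13  Sat             118
sort by fare_plus_mins:
    fare  mins  day  fare_plus_mins
4     32    37  Sat              69
6     22    52  Fri              74
1     73    18  Fri              91
9     17    75  Fri              92
7    105    13  Sat             118
3     67    52  Sat             119
2    116    26  Sun             142
10   118    33  Mon             151
0     84    88  Thu             172
drop duplicate day (keep=last):
    fare  mins  day  fare_plus_mins
9     17    75  Fri              92
3     67    52  Sat             119
2    116    26  Sun             142
10   118    33  Mon             151
0     84    88  Thu             172
Then the sum of column 'fare': 402

402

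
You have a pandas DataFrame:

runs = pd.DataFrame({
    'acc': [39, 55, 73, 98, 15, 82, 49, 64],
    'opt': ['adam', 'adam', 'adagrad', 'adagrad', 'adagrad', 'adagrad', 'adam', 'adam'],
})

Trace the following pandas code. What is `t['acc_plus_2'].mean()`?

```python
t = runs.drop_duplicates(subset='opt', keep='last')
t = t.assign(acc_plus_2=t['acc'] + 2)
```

75.0

drop duplicate opt (keep=last):
   acc      opt
5   82  adagrad
7   64     adam
add column acc_plus_2 = t['acc'] + 2:
   acc      opt  acc_plus_2
5   82  adagrad          84
7   64     adam          66
Reading off the mean of column 'acc_plus_2', we get 75.0.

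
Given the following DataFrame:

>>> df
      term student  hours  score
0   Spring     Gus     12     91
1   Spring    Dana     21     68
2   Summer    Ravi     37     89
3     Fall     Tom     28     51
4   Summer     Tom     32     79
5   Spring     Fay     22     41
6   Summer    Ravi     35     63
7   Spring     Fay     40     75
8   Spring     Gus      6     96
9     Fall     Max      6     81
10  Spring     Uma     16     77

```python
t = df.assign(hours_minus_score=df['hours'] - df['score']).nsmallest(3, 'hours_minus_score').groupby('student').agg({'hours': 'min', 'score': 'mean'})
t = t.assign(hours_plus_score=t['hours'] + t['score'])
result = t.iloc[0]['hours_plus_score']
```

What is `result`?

99.5

add column hours_minus_score = df['hours'] - df['score']:
      term student  hours  score  hours_minus_score
0   Spring     Gus     12     91                -79
1   Spring    Dana     21     68                -47
2   Summer    Ravi     37     89                -52
3     Fall     Tom     28     51                -23
4   Summer     Tom     32     79                -47
5   Spring     Fay     22     41                -19
6   Summer    Ravi     35     63                -28
7   Spring     Fay     40     75                -35
8   Spring     Gus      6     96                -90
9     Fall     Max      6     81                -75
10  Spring     Uma     16     77                -61
take 3 rows with smallest hours_minus_score:
     term student  hours  score  hours_minus_score
8  Spring     Gus      6     96                -90
0  Spring     Gus     12     91                -79
9    Fall     Max      6     81                -75
group by student: min(hours), mean(score):
         hours  score
student              
Gus          6   93.5
Max          6   81.0
add column hours_plus_score = t['hours'] + t['score']:
         hours  score  hours_plus_score
student                                
Gus          6   93.5              99.5
Max          6   81.0              87.0
Finally, value at position 0, column 'hours_plus_score' = 99.5.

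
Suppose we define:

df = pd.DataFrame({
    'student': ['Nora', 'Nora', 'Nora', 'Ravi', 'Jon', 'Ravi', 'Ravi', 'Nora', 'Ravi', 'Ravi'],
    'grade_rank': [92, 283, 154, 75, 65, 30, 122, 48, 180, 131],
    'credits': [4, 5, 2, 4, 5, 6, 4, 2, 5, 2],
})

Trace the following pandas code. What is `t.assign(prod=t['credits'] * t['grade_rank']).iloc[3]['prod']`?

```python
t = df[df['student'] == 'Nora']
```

filter rows where student == 'Nora':
  student  grade_rank  credits
0    Nora          92        4
1    Nora         283        5
2    Nora         154        2
7    Nora          48        2
add column prod = t['credits'] * t['grade_rank']:
  student  grade_rank  credits  prod
0    Nora          92        4   368
1    Nora         283        5  1415
2    Nora         154        2   308
7    Nora          48        2    96
Reading off the value at position 3, column 'prod', we get 96.

96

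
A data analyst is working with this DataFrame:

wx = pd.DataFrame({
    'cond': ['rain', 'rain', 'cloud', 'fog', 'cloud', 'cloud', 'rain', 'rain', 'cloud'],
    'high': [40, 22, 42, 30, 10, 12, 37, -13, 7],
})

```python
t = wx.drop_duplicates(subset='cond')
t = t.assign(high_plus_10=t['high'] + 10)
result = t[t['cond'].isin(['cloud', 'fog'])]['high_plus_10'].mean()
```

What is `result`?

drop duplicate cond (keep=first):
    cond  high
0   rain    40
2  cloud    42
3    fog    30
add column high_plus_10 = t['high'] + 10:
    cond  high  high_plus_10
0   rain    40            50
2  cloud    42            52
3    fog    30            40
filter rows where cond in ['cloud', 'fog']:
    cond  high  high_plus_10
2  cloud    42            52
3    fog    30            40
Hence 46.0.

46.0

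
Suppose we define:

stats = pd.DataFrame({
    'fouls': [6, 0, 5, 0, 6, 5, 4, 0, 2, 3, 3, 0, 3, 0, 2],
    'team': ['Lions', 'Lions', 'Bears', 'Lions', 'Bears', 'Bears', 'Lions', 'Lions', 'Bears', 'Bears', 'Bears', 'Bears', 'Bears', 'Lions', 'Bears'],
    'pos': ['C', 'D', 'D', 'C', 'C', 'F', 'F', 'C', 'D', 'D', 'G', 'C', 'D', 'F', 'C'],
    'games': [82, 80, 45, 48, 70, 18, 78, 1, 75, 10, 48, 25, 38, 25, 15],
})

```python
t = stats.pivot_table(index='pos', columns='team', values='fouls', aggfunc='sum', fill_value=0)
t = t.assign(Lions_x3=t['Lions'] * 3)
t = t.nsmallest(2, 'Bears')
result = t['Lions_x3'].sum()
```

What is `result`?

12

pivot: rows=pos, cols=team, sum(fouls):
team  Bears  Lions
pos               
C         8      6
D        13      0
F         5      4
G         3      0
add column Lions_x3 = t['Lions'] * 3:
team  Bears  Lions  Lions_x3
pos                         
C         8      6        18
D        13      0         0
F         5      4        12
G         3      0         0
take 2 rows with smallest Bears:
team  Bears  Lions  Lions_x3
pos                         
G         3      0         0
F         5      4        12
Finally, sum of column 'Lions_x3' = 12.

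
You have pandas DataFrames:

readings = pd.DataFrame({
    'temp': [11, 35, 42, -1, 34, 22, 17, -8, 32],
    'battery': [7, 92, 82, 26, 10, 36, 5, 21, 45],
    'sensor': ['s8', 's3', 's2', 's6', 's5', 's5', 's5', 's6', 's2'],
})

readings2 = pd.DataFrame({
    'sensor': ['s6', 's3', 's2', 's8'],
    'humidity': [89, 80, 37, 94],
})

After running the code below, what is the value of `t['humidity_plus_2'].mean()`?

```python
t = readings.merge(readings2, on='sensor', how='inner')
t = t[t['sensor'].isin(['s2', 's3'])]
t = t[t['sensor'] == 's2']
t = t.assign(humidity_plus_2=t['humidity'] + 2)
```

39.0

merge on 'sensor' (how='inner') → 6 rows:
   temp  battery sensor  humidity
0    11        7     s8        94
1    35       92     s3        80
2    42       82     s2        37
3    -1       26     s6        89
4    -8       21     s6        89
5    32       45     s2        37
filter rows where sensor in ['s2', 's3']:
   temp  battery sensor  humidity
1    35       92     s3        80
2    42       82     s2        37
5    32       45     s2        37
filter rows where sensor == 's2':
   temp  battery sensor  humidity
2    42       82     s2        37
5    32       45     s2        37
add column humidity_plus_2 = t['humidity'] + 2:
   temp  battery sensor  humidity  humidity_plus_2
2    42       82     s2        37               39
5    32       45     s2        37               39
Then the mean of column 'humidity_plus_2': 39.0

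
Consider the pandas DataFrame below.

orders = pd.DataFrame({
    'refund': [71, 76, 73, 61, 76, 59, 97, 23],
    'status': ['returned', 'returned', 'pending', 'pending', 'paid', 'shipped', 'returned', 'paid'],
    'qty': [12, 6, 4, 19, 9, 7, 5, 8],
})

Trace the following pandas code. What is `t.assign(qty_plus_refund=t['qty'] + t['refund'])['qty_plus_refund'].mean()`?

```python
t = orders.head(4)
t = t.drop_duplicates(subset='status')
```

take first 4 rows:
   refund    status  qty
0      71  returned   12
1      76  returned    6
2      73   pending    4
3      61   pending   19
drop duplicate status (keep=first):
   refund    status  qty
0      71  returned   12
2      73   pending    4
add column qty_plus_refund = t['qty'] + t['refund']:
   refund    status  qty  qty_plus_refund
0      71  returned   12               83
2      73   pending    4               77
So mean() = 80.0.

80.0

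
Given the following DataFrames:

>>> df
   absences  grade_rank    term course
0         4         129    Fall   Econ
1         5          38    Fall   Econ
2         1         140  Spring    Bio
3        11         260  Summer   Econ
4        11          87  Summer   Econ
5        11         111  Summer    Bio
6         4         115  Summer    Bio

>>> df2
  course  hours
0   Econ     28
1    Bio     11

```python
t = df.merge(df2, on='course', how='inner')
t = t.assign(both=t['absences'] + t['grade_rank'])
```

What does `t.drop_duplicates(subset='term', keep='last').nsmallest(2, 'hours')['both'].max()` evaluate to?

merge on 'course' (how='inner') → 7 rows:
   absences  grade_rank    term course  hours
0         4         129    Fall   Econ     28
1         5          38    Fall   Econ     28
2         1         140  Spring    Bio     11
3        11         260  Summer   Econ     28
4        11          87  Summer   Econ     28
5        11         111  Summer    Bio     11
6         4         115  Summer    Bio     11
add column both = t['absences'] + t['grade_rank']:
   absences  grade_rank    term course  hours  both
0         4         129    Fall   Econ     28   133
1         5          38    Fall   Econ     28    43
2         1         140  Spring    Bio     11   141
3        11         260  Summer   Econ     28   271
4        11          87  Summer   Econ     28    98
5        11         111  Summer    Bio     11   122
6         4         115  Summer    Bio     11   119
drop duplicate term (keep=last):
   absences  grade_rank    term course  hours  both
1         5          38    Fall   Econ     28    43
2         1         140  Spring    Bio     11   141
6         4         115  Summer    Bio     11   119
take 2 rows with smallest hours:
   absences  grade_rank    term course  hours  both
2         1         140  Spring    Bio     11   141
6         4         115  Summer    Bio     11   119

141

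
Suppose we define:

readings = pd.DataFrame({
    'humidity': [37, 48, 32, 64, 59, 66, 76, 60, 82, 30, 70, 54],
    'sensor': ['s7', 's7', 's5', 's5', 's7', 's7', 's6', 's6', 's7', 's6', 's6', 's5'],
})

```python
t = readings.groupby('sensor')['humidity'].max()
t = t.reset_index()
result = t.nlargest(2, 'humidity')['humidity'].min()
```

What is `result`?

group by sensor, max of humidity:
sensor
s5    64
s6    76
s7    82
Name: humidity, dtype: int64
reset_index():
  sensor  humidity
0     s5        64
1     s6        76
2     s7        82
take 2 rows with largest humidity:
  sensor  humidity
2     s7        82
1     s6        76
min of column 'humidity' → 76

76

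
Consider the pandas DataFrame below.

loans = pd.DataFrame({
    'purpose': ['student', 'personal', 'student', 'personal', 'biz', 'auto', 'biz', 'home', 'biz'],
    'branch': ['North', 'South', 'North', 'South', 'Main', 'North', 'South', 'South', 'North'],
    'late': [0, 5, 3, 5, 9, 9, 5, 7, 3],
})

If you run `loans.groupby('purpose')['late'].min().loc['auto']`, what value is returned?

9

group by purpose, min of late:
purpose
auto        9
biz         3
home        7
personal    5
student     0
Name: late, dtype: int64
So loc['auto'] = 9.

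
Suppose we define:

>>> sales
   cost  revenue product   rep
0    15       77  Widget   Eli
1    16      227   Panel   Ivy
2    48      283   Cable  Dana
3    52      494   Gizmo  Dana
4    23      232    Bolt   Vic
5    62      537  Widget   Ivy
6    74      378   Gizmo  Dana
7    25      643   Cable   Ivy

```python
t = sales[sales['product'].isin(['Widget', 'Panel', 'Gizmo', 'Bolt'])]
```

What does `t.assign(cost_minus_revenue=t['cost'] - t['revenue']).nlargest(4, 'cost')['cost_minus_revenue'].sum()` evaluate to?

-1430

filter rows where product in ['Widget', 'Panel', 'Gizmo', 'Bolt']:
   cost  revenue product   rep
0    15       77  Widget   Eli
1    16      227   Panel   Ivy
3    52      494   Gizmo  Dana
4    23      232    Bolt   Vic
5    62      537  Widget   Ivy
6    74      378   Gizmo  Dana
add column cost_minus_revenue = t['cost'] - t['revenue']:
   cost  revenue product   rep  cost_minus_revenue
0    15       77  Widget   Eli                 -62
1    16      227   Panel   Ivy                -211
3    52      494   Gizmo  Dana                -442
4    23      232    Bolt   Vic                -209
5    62      537  Widget   Ivy                -475
6    74      378   Gizmo  Dana                -304
take 4 rows with largest cost:
   cost  revenue product   rep  cost_minus_revenue
6    74      378   Gizmo  Dana                -304
5    62      537  Widget   Ivy                -475
3    52      494   Gizmo  Dana                -442
4    23      232    Bolt   Vic                -209
The sum of column 'cost_minus_revenue' is -1430.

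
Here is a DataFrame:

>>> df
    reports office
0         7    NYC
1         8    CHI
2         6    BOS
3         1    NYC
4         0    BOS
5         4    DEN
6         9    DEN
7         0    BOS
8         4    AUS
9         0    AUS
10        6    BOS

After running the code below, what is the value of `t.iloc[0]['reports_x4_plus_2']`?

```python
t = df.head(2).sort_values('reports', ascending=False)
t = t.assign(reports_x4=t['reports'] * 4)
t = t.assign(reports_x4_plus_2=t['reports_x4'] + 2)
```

34

take first 2 rows:
   reports office
0        7    NYC
1        8    CHI
sort by reports descending:
   reports office
1        8    CHI
0        7    NYC
add column reports_x4 = t['reports'] * 4:
   reports office  reports_x4
1        8    CHI          32
0        7    NYC          28
add column reports_x4_plus_2 = t['reports_x4'] + 2:
   reports office  reports_x4  reports_x4_plus_2
1        8    CHI          32                 34
0        7    NYC          28                 30
Taking the value at position 0, column 'reports_x4_plus_2' gives 34.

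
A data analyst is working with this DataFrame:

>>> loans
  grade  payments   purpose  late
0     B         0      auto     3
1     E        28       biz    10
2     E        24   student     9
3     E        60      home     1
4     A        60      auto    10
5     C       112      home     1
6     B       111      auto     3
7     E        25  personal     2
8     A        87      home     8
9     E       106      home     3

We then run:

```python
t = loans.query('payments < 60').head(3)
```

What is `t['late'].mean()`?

7.33333333333

filter rows where payments < 60:
  grade  payments   purpose  late
0     B         0      auto     3
1     E        28       biz    10
2     E        24   student     9
7     E        25  personal     2
take first 3 rows:
  grade  payments  purpose  late
0     B         0     auto     3
1     E        28      biz    10
2     E        24  student     9
Finally, mean of column 'late' = 7.33333333333.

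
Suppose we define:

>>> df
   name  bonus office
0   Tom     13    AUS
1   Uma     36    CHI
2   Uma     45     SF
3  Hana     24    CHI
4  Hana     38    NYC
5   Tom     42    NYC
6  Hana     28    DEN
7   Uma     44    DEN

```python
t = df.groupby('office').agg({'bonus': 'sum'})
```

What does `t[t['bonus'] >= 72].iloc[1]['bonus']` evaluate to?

group by office, sum of bonus:
        bonus
office       
AUS        13
CHI        60
DEN        72
NYC        80
SF         45
filter rows where bonus >= 72:
        bonus
office       
DEN        72
NYC        80
Then the value at position 1, column 'bonus': 80

80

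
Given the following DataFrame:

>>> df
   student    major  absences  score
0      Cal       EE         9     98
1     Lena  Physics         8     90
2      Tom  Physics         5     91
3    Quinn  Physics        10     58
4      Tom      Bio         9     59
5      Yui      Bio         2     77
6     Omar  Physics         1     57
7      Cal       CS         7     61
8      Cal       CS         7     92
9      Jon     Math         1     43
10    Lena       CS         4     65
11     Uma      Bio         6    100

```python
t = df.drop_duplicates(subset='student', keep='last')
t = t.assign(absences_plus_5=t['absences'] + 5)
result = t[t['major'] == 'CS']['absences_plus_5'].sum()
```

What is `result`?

21

drop duplicate student (keep=last):
   student    major  absences  score
3    Quinn  Physics        10     58
4      Tom      Bio         9     59
5      Yui      Bio         2     77
6     Omar  Physics         1     57
8      Cal       CS         7     92
9      Jon     Math         1     43
10    Lena       CS         4     65
11     Uma      Bio         6    100
add column absences_plus_5 = t['absences'] + 5:
   student    major  absences  score  absences_plus_5
3    Quinn  Physics        10     58               15
4      Tom      Bio         9     59               14
5      Yui      Bio         2     77                7
6     Omar  Physics         1     57                6
8      Cal       CS         7     92               12
9      Jon     Math         1     43                6
10    Lena       CS         4     65                9
11     Uma      Bio         6    100               11
filter rows where major == 'CS':
   student major  absences  score  absences_plus_5
8      Cal    CS         7     92               12
10    Lena    CS         4     65                9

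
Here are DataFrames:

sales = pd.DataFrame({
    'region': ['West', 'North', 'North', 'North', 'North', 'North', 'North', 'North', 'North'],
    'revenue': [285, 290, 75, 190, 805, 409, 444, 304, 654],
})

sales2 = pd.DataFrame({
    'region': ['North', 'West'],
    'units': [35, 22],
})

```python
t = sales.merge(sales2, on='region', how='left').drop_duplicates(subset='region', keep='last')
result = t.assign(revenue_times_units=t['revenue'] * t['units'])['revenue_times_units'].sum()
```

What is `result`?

29160

merge on 'region' (how='left') → 9 rows:
  region  revenue  units
0   West      285     22
1  North      290     35
2  North       75     35
3  North      190     35
4  North      805     35
5  North      409     35
6  North      444     35
7  North      304     35
8  North      654     35
drop duplicate region (keep=last):
  region  revenue  units
0   West      285     22
8  North      654     35
add column revenue_times_units = t['revenue'] * t['units']:
  region  revenue  units  revenue_times_units
0   West      285     22                 6270
8  North      654     35                22890
Finally, sum of column 'revenue_times_units' = 29160.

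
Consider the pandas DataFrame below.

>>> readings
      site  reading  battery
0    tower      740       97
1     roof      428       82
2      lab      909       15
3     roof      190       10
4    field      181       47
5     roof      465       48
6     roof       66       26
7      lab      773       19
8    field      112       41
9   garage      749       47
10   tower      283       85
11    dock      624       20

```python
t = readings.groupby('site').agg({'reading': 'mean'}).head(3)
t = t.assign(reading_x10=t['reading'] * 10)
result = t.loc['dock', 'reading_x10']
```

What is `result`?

group by site, mean of reading:
        reading
site           
dock     624.00
field    146.50
garage   749.00
lab      841.00
roof     287.25
tower    511.50
take first 3 rows:
        reading
site           
dock      624.0
field     146.5
garage    749.0
add column reading_x10 = t['reading'] * 10:
        reading  reading_x10
site                        
dock      624.0       6240.0
field     146.5       1465.0
garage    749.0       7490.0
Then the value at row 'dock', column 'reading_x10': 6240.0

6240.0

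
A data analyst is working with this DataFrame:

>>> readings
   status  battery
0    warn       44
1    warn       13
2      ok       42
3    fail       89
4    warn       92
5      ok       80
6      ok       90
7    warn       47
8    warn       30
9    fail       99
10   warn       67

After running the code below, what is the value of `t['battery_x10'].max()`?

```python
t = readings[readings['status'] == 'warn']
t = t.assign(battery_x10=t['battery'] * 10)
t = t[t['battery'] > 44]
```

920

filter rows where status == 'warn':
   status  battery
0    warn       44
1    warn       13
4    warn       92
7    warn       47
8    warn       30
10   warn       67
add column battery_x10 = t['battery'] * 10:
   status  battery  battery_x10
0    warn       44          440
1    warn       13          130
4    warn       92          920
7    warn       47          470
8    warn       30          300
10   warn       67          670
filter rows where battery > 44:
   status  battery  battery_x10
4    warn       92          920
7    warn       47          470
10   warn       67          670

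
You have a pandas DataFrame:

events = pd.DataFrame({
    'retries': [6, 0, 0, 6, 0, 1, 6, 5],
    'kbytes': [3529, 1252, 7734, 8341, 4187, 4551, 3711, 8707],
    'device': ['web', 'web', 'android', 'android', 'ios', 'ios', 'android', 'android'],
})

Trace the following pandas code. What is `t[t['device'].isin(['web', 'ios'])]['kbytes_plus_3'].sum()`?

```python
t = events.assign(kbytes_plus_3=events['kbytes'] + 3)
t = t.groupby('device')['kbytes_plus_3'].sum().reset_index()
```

add column kbytes_plus_3 = events['kbytes'] + 3:
   retries  kbytes   device  kbytes_plus_3
0        6    3529      web           3532
1        0    1252      web           1255
2        0    7734  android           7737
3        6    8341  android           8344
4        0    4187      ios           4190
5        1    4551      ios           4554
6        6    3711  android           3714
7        5    8707  android           8710
group by device, sum of kbytes_plus_3:
device
android    28505
ios         8744
web         4787
Name: kbytes_plus_3, dtype: int64
reset_index():
    device  kbytes_plus_3
0  android          28505
1      ios           8744
2      web           4787
filter rows where device in ['web', 'ios']:
  device  kbytes_plus_3
1    ios           8744
2    web           4787

13531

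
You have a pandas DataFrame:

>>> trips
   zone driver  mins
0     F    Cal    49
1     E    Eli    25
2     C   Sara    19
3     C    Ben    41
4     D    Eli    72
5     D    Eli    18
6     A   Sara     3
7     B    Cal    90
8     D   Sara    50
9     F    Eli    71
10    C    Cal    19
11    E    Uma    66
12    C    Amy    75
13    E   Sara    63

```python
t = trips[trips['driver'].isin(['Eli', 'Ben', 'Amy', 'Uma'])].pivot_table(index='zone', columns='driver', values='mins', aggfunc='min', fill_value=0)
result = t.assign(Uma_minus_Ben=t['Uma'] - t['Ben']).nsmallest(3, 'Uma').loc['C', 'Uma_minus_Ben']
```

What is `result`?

-41

filter rows where driver in ['Eli', 'Ben', 'Amy', 'Uma']:
   zone driver  mins
1     E    Eli    25
3     C    Ben    41
4     D    Eli    72
5     D    Eli    18
9     F    Eli    71
11    E    Uma    66
12    C    Amy    75
pivot: rows=zone, cols=driver, min(mins):
driver  Amy  Ben  Eli  Uma
zone                      
C        75   41    0    0
D         0    0   18    0
E         0    0   25   66
F         0    0   71    0
add column Uma_minus_Ben = t['Uma'] - t['Ben']:
driver  Amy  Ben  Eli  Uma  Uma_minus_Ben
zone                                     
C        75   41    0    0            -41
D         0    0   18    0              0
E         0    0   25   66             66
F         0    0   71    0              0
take 3 rows with smallest Uma:
driver  Amy  Ben  Eli  Uma  Uma_minus_Ben
zone                                     
C        75   41    0    0            -41
D         0    0   18    0              0
F         0    0   71    0              0
Finally, value at row 'C', column 'Uma_minus_Ben' = -41.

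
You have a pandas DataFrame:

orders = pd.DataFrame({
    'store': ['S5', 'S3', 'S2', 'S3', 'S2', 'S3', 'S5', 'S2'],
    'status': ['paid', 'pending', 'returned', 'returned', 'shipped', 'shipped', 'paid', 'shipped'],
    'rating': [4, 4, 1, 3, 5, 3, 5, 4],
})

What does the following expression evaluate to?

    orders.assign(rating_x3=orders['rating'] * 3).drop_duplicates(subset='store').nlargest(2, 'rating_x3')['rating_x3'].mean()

add column rating_x3 = orders['rating'] * 3:
  store    status  rating  rating_x3
0    S5      paid       4         12
1    S3   pending       4         12
2    S2  returned       1          3
3    S3  returned       3          9
4    S2   shipped       5         15
5    S3   shipped       3          9
6    S5      paid       5         15
7    S2   shipped       4         12
drop duplicate store (keep=first):
  store    status  rating  rating_x3
0    S5      paid       4         12
1    S3   pending       4         12
2    S2  returned       1          3
take 2 rows with largest rating_x3:
  store   status  rating  rating_x3
0    S5     paid       4         12
1    S3  pending       4         12
Then the mean of column 'rating_x3': 12.0

12.0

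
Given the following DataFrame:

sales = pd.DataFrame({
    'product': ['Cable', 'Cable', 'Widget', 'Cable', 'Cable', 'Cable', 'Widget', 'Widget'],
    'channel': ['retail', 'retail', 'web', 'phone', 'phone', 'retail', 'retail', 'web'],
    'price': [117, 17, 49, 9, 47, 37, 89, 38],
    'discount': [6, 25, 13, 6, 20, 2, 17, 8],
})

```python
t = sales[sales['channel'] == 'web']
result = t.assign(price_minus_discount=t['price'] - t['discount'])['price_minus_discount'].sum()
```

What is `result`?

filter rows where channel == 'web':
  product channel  price  discount
2  Widget     web     49        13
7  Widget     web     38         8
add column price_minus_discount = t['price'] - t['discount']:
  product channel  price  discount  price_minus_discount
2  Widget     web     49        13                    36
7  Widget     web     38         8                    30

66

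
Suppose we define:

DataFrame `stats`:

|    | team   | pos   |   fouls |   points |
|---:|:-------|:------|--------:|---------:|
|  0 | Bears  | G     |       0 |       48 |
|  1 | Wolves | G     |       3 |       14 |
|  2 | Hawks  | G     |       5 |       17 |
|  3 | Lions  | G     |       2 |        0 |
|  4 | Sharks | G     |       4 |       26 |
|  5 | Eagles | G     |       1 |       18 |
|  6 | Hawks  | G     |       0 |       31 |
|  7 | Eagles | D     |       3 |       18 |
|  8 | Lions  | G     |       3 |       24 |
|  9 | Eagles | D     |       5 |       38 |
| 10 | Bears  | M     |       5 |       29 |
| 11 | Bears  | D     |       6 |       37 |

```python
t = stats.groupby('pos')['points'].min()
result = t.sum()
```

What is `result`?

47

group by pos, min of points:
pos
D    18
G     0
M    29
Name: points, dtype: int64
Then the sum of the resulting series: 47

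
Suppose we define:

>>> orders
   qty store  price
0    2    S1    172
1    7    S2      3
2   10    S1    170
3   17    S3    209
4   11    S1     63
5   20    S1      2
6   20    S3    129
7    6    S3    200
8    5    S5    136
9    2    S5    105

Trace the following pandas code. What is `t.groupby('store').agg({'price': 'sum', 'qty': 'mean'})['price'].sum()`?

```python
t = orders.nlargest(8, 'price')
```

1184

take 8 rows with largest price:
   qty store  price
3   17    S3    209
7    6    S3    200
0    2    S1    172
2   10    S1    170
8    5    S5    136
6   20    S3    129
9    2    S5    105
4   11    S1     63
group by store: sum(price), mean(qty):
       price        qty
store                  
S1       405   7.666667
S3       538  14.333333
S5       241   3.500000
Then the sum of column 'price': 1184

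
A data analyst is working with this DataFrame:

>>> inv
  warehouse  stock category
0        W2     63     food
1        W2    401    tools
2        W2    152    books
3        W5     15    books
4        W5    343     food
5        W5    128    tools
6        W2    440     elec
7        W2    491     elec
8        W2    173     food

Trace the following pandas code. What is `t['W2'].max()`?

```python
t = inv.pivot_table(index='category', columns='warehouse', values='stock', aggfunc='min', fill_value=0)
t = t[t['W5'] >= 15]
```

pivot: rows=category, cols=warehouse, min(stock):
warehouse   W2   W5
category           
books      152   15
elec       440    0
food        63  343
tools      401  128
filter rows where W5 >= 15:
warehouse   W2   W5
category           
books      152   15
food        63  343
tools      401  128

401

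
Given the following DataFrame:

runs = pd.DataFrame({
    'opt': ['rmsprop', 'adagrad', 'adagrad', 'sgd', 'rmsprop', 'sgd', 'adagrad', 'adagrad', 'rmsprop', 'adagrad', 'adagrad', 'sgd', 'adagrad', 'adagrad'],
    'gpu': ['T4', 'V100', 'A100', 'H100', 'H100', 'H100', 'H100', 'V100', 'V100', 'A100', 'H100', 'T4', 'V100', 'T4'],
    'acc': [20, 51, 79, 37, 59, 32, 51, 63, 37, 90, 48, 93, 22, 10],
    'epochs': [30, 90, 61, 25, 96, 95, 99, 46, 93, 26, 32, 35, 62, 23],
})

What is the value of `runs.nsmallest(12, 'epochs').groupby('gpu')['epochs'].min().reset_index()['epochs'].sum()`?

take 12 rows with smallest epochs:
        opt   gpu  acc  epochs
13  adagrad    T4   10      23
3       sgd  H100   37      25
9   adagrad  A100   90      26
0   rmsprop    T4   20      30
10  adagrad  H100   48      32
11      sgd    T4   93      35
7   adagrad  V100   63      46
2   adagrad  A100   79      61
12  adagrad  V100   22      62
1   adagrad  V100   51      90
8   rmsprop  V100   37      93
5       sgd  H100   32      95
group by gpu, min of epochs:
gpu
A100    26
H100    25
T4      23
V100    46
Name: epochs, dtype: int64
reset_index():
    gpu  epochs
0  A100      26
1  H100      25
2    T4      23
3  V100      46
Finally, sum of column 'epochs' = 120.

120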